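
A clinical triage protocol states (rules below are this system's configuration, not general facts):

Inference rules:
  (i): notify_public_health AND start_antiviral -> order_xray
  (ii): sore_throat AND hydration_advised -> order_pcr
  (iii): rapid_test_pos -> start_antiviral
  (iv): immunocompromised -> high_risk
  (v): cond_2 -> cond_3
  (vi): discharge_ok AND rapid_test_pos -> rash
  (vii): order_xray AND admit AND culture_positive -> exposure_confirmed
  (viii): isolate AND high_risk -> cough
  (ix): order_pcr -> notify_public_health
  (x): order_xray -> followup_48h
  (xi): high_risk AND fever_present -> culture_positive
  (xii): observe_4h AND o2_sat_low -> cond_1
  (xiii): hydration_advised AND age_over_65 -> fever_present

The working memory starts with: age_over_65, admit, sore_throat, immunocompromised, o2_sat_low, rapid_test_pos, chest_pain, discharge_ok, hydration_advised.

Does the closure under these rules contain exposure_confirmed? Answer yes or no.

yes

Round 1: (ii) [sore_throat AND hydration_advised -> order_pcr]; (iii) [rapid_test_pos -> start_antiviral]; (iv) [immunocompromised -> high_risk]; (vi) [discharge_ok AND rapid_test_pos -> rash]; (xiii) [hydration_advised AND age_over_65 -> fever_present]. New: order_pcr, start_antiviral, high_risk, rash, fever_present.
Round 2: (ix) [order_pcr -> notify_public_health]; (xi) [high_risk AND fever_present -> culture_positive]. New: notify_public_health, culture_positive.
Round 3: (i) [notify_public_health AND start_antiviral -> order_xray]. New: order_xray.
Round 4: (vii) [order_xray AND admit AND culture_positive -> exposure_confirmed]; (x) [order_xray -> followup_48h]. New: exposure_confirmed, followup_48h.
exposure_confirmed appears in round 4, so it is derivable.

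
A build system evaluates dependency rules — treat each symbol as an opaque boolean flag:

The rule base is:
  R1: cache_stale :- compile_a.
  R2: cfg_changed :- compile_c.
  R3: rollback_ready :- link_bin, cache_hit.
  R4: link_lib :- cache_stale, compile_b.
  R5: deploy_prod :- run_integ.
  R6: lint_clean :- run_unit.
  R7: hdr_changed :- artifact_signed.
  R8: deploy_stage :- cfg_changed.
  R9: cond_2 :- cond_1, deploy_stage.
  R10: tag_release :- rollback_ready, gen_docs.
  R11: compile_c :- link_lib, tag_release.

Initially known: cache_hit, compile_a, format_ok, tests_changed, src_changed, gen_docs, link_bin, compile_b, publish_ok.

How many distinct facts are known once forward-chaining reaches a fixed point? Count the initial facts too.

Round 1: R1 [cache_stale :- compile_a.]; R3 [rollback_ready :- link_bin, cache_hit.]. New: cache_stale, rollback_ready.
Round 2: R4 [link_lib :- cache_stale, compile_b.]; R10 [tag_release :- rollback_ready, gen_docs.]. New: link_lib, tag_release.
Round 3: R11 [compile_c :- link_lib, tag_release.]. New: compile_c.
Round 4: R2 [cfg_changed :- compile_c.]. New: cfg_changed.
Round 5: R8 [deploy_stage :- cfg_changed.]. New: deploy_stage.
Closure: {cache_hit, cache_stale, cfg_changed, compile_a, compile_b, compile_c, deploy_stage, format_ok, gen_docs, link_bin, link_lib, publish_ok, rollback_ready, src_changed, tag_release, tests_changed} — 16 facts.

16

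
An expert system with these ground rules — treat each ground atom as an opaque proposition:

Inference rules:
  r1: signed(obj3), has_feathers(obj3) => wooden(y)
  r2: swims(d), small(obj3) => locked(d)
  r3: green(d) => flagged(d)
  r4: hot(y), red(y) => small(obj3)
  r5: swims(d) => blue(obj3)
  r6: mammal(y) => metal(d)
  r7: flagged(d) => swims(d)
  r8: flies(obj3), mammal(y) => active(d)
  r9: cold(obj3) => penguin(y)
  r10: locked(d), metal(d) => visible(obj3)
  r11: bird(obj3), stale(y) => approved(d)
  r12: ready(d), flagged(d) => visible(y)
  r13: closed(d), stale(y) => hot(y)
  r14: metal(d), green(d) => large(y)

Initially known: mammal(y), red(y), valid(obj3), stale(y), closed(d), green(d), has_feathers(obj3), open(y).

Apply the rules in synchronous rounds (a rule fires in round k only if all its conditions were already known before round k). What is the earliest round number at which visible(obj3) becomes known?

[1] r3 [green(d) => flagged(d)]; r6 [mammal(y) => metal(d)]; r13 [closed(d), stale(y) => hot(y)]. ⇒ new: flagged(d), metal(d), hot(y).
[2] r4 [hot(y), red(y) => small(obj3)]; r7 [flagged(d) => swims(d)]; r14 [metal(d), green(d) => large(y)]. ⇒ new: small(obj3), swims(d), large(y).
[3] r2 [swims(d), small(obj3) => locked(d)]; r5 [swims(d) => blue(obj3)]. ⇒ new: locked(d), blue(obj3).
[4] r10 [locked(d), metal(d) => visible(obj3)]. ⇒ new: visible(obj3).
visible(obj3) first appears in round 4.

4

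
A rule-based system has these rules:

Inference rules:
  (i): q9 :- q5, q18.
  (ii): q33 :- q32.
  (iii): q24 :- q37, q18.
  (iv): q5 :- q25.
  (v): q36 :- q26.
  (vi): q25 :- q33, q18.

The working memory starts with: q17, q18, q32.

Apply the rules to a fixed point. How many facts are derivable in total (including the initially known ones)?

7

Round 1: (ii) [q33 :- q32.]. Adds q33.
Round 2: (vi) [q25 :- q33, q18.]. Adds q25.
Round 3: (iv) [q5 :- q25.]. Adds q5.
Round 4: (i) [q9 :- q5, q18.]. Adds q9.
Closure: {q17, q18, q25, q32, q33, q5, q9} — 7 facts.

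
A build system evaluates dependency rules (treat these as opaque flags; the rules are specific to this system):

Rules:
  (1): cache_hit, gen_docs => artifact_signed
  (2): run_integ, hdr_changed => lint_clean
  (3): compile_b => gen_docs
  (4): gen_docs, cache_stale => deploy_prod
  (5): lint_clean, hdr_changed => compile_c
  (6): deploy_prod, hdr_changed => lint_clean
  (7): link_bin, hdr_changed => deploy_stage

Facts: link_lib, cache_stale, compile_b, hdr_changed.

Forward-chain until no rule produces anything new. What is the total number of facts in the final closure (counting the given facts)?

8

Round 1 — (3), derive gen_docs.
Round 2 — (4), derive deploy_prod.
Round 3 — (6), derive lint_clean.
Round 4 — (5), derive compile_c.
Closure: {cache_stale, compile_b, compile_c, deploy_prod, gen_docs, hdr_changed, link_lib, lint_clean} — 8 facts.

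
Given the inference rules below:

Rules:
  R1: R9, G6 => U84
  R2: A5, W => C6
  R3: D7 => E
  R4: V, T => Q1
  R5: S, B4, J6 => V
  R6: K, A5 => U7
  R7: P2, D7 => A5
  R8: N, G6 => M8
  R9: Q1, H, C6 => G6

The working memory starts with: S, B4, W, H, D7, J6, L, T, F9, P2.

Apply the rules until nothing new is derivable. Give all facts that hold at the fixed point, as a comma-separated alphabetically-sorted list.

Round 1: R3 [D7 => E]; R5 [S, B4, J6 => V]; R7 [P2, D7 => A5]. Adds E, V, A5.
Round 2: R2 [A5, W => C6]; R4 [V, T => Q1]. Adds C6, Q1.
Round 3: R9 [Q1, H, C6 => G6]. Adds G6.

A5, B4, C6, D7, E, F9, G6, H, J6, L, P2, Q1, S, T, V, W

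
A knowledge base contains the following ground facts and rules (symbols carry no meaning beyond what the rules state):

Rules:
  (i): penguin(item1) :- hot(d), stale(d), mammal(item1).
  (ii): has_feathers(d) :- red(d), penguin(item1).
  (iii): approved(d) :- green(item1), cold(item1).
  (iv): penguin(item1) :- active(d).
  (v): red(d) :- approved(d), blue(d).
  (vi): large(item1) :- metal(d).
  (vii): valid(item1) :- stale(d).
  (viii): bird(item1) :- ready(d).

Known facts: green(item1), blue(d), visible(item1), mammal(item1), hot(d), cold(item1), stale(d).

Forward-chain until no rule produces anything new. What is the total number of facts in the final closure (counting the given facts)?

[1] (i) [penguin(item1) :- hot(d), stale(d), mammal(item1).]; (iii) [approved(d) :- green(item1), cold(item1).]; (vii) [valid(item1) :- stale(d).]. ⇒ new: penguin(item1), approved(d), valid(item1).
[2] (v) [red(d) :- approved(d), blue(d).]. ⇒ new: red(d).
[3] (ii) [has_feathers(d) :- red(d), penguin(item1).]. ⇒ new: has_feathers(d).
Closure: {approved(d), blue(d), cold(item1), green(item1), has_feathers(d), hot(d), mammal(item1), penguin(item1), red(d), stale(d), valid(item1), visible(item1)} — 12 facts.

12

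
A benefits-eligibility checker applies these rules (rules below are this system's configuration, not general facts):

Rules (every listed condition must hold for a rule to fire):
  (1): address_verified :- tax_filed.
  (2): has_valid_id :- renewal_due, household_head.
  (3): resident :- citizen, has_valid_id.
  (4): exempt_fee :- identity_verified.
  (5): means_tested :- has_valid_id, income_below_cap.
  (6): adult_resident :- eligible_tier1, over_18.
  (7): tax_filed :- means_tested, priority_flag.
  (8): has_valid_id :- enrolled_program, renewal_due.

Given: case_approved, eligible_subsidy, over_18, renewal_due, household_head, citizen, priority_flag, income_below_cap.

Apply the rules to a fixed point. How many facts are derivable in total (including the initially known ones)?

13

Round 1 fires (2), giving has_valid_id.
Round 2 fires (3), (5), giving resident, means_tested.
Round 3 fires (7), giving tax_filed.
Round 4 fires (1), giving address_verified.
Closure: {address_verified, case_approved, citizen, eligible_subsidy, has_valid_id, household_head, income_below_cap, means_tested, over_18, priority_flag, renewal_due, resident, tax_filed} — 13 facts.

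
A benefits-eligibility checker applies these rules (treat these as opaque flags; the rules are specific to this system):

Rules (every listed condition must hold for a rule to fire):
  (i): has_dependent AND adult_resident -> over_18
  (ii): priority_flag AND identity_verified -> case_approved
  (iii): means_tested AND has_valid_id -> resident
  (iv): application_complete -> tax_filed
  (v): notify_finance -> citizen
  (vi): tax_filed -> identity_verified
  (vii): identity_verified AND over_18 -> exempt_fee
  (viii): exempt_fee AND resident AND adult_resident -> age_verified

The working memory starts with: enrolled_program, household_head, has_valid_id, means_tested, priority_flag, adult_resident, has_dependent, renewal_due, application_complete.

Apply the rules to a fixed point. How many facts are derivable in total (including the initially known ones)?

Round 1 fires (i), (iii), (iv), giving over_18, resident, tax_filed.
Round 2 fires (vi), giving identity_verified.
Round 3 fires (ii), (vii), giving case_approved, exempt_fee.
Round 4 fires (viii), giving age_verified.
Closure: {adult_resident, age_verified, application_complete, case_approved, enrolled_program, exempt_fee, has_dependent, has_valid_id, household_head, identity_verified, means_tested, over_18, priority_flag, renewal_due, resident, tax_filed} — 16 facts.

16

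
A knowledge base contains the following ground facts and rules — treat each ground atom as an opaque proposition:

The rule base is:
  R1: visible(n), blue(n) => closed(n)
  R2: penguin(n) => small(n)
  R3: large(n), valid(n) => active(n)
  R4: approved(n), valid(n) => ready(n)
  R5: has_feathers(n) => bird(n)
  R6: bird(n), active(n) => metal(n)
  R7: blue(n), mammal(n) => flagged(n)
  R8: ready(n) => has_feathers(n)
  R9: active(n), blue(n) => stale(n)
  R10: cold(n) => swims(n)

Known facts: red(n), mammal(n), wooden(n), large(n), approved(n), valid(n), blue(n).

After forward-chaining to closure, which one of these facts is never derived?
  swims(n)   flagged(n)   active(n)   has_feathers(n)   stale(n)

Round 1: R3 [large(n), valid(n) => active(n)]; R4 [approved(n), valid(n) => ready(n)]; R7 [blue(n), mammal(n) => flagged(n)]. New: active(n), ready(n), flagged(n).
Round 2: R8 [ready(n) => has_feathers(n)]; R9 [active(n), blue(n) => stale(n)]. New: has_feathers(n), stale(n).
Round 3: R5 [has_feathers(n) => bird(n)]. New: bird(n).
Round 4: R6 [bird(n), active(n) => metal(n)]. New: metal(n).
Derived: stale(n) (round 2), has_feathers(n) (round 2), flagged(n) (round 1), active(n) (round 1). swims(n) never appears in any round.

swims(n)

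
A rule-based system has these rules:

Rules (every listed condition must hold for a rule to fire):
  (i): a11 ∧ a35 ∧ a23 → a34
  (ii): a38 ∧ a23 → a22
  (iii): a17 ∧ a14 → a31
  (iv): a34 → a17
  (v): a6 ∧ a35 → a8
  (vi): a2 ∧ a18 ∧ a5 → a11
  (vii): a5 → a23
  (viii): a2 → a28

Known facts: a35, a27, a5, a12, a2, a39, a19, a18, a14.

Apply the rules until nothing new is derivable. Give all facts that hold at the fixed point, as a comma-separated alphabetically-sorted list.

a11, a12, a14, a17, a18, a19, a2, a23, a27, a28, a31, a34, a35, a39, a5

Round 1 fires (vi), (vii), (viii), giving a11, a23, a28.
Round 2 fires (i), giving a34.
Round 3 fires (iv), giving a17.
Round 4 fires (iii), giving a31.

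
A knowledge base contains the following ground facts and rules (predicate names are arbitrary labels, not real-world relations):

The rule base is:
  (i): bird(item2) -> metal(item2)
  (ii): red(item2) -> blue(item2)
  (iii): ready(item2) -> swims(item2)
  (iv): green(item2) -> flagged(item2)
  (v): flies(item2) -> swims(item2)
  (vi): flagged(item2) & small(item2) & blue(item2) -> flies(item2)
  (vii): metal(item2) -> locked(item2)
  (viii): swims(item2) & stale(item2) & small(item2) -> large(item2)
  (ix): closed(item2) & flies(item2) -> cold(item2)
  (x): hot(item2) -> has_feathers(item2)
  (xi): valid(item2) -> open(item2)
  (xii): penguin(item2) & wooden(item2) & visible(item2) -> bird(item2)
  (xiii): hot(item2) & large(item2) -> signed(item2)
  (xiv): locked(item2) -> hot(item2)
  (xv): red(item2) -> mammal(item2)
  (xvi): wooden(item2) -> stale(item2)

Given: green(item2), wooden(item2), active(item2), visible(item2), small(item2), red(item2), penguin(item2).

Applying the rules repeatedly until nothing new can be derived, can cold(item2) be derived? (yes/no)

Round 1 fires (ii), (iv), (xii), (xv), (xvi), giving blue(item2), flagged(item2), bird(item2), mammal(item2), stale(item2).
Round 2 fires (i), (vi), giving metal(item2), flies(item2).
Round 3 fires (v), (vii), giving swims(item2), locked(item2).
Round 4 fires (viii), (xiv), giving large(item2), hot(item2).
Round 5 fires (x), (xiii), giving has_feathers(item2), signed(item2).
Fixed point reached. cold(item2) is concluded only by (ix); (ix) needs closed(item2) (never derived).

no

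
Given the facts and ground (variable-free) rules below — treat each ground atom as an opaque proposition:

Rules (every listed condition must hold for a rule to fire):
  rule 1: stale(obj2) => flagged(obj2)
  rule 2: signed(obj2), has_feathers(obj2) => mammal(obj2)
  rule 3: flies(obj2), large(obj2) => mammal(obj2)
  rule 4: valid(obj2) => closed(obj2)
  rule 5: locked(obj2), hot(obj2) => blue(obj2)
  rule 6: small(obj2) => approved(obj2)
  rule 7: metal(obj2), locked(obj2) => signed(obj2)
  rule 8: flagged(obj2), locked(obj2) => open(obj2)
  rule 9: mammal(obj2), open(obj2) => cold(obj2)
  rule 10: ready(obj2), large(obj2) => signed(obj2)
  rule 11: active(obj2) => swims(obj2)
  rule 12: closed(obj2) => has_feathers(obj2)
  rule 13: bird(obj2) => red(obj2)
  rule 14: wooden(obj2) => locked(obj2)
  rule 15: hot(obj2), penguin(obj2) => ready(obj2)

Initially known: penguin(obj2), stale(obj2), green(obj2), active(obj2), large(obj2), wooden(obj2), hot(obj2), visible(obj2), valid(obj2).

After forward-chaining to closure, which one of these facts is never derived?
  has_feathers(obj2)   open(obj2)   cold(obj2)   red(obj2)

Round 1 — rule 1, rule 4, rule 11, rule 14, rule 15, derive flagged(obj2), closed(obj2), swims(obj2), locked(obj2), ready(obj2).
Round 2 — rule 5, rule 8, rule 10, rule 12, derive blue(obj2), open(obj2), signed(obj2), has_feathers(obj2).
Round 3 — rule 2, derive mammal(obj2).
Round 4 — rule 9, derive cold(obj2).
Derived: cold(obj2) (round 4), open(obj2) (round 2), has_feathers(obj2) (round 2). red(obj2) never appears in any round.

red(obj2)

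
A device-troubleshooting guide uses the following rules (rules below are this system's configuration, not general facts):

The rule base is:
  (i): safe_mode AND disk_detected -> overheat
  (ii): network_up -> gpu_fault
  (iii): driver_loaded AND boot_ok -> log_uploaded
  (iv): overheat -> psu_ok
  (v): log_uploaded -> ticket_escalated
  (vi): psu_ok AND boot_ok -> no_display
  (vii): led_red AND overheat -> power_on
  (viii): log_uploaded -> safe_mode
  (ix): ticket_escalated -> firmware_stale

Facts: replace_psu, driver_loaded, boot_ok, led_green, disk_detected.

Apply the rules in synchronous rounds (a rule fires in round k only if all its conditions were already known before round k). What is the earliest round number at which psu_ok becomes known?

Round 1 — (iii), derive log_uploaded.
Round 2 — (v), (viii), derive ticket_escalated, safe_mode.
Round 3 — (i), (ix), derive overheat, firmware_stale.
Round 4 — (iv), derive psu_ok.
psu_ok first appears in round 4.

4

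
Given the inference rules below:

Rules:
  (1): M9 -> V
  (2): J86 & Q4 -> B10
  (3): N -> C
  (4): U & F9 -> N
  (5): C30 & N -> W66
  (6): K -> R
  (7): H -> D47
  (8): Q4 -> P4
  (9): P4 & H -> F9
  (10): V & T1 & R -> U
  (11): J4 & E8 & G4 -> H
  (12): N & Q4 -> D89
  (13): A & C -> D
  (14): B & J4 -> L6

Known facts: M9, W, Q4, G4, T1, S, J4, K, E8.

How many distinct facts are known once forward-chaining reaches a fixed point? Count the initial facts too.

19

Round 1 fires (1), (6), (8), (11), giving V, R, P4, H.
Round 2 fires (7), (9), (10), giving D47, F9, U.
Round 3 fires (4), giving N.
Round 4 fires (3), (12), giving C, D89.
Closure: {C, D47, D89, E8, F9, G4, H, J4, K, M9, N, P4, Q4, R, S, T1, U, V, W} — 19 facts.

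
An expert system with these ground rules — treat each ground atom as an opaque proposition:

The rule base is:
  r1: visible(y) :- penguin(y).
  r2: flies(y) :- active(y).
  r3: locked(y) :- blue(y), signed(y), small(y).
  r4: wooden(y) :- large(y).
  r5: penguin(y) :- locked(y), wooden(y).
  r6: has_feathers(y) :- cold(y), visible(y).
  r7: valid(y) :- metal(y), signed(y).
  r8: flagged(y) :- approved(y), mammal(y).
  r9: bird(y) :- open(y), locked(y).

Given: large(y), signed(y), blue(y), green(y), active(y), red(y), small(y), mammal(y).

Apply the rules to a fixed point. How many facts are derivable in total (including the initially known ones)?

13

Round 1: r2 [flies(y) :- active(y).]; r3 [locked(y) :- blue(y), signed(y), small(y).]; r4 [wooden(y) :- large(y).]. Adds flies(y), locked(y), wooden(y).
Round 2: r5 [penguin(y) :- locked(y), wooden(y).]. Adds penguin(y).
Round 3: r1 [visible(y) :- penguin(y).]. Adds visible(y).
Closure: {active(y), blue(y), flies(y), green(y), large(y), locked(y), mammal(y), penguin(y), red(y), signed(y), small(y), visible(y), wooden(y)} — 13 facts.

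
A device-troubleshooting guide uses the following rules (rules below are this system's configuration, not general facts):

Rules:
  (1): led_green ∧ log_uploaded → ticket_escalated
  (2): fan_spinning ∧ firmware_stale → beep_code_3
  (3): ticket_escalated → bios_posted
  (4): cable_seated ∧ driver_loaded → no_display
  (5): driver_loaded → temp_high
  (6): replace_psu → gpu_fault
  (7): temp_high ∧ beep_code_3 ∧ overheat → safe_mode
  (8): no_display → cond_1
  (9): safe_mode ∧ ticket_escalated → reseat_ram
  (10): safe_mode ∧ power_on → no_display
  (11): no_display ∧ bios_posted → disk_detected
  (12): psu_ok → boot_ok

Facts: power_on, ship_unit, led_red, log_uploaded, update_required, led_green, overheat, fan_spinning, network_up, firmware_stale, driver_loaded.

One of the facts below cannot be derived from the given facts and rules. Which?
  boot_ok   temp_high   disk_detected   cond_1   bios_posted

boot_ok

Round 1 fires (1), (2), (5), giving ticket_escalated, beep_code_3, temp_high.
Round 2 fires (3), (7), giving bios_posted, safe_mode.
Round 3 fires (9), (10), giving reseat_ram, no_display.
Round 4 fires (8), (11), giving cond_1, disk_detected.
Derived: bios_posted (round 2), temp_high (round 1), disk_detected (round 4), cond_1 (round 4). boot_ok never appears in any round.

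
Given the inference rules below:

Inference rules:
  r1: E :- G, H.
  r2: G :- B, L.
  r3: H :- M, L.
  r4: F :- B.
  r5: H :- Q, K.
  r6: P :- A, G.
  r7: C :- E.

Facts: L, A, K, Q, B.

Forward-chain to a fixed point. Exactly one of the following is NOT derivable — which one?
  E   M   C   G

Round 1: r2 [G :- B, L.]; r4 [F :- B.]; r5 [H :- Q, K.]. Adds G, F, H.
Round 2: r1 [E :- G, H.]; r6 [P :- A, G.]. Adds E, P.
Round 3: r7 [C :- E.]. Adds C.
Derived: G (round 1), C (round 3), E (round 2). M never appears in any round.

M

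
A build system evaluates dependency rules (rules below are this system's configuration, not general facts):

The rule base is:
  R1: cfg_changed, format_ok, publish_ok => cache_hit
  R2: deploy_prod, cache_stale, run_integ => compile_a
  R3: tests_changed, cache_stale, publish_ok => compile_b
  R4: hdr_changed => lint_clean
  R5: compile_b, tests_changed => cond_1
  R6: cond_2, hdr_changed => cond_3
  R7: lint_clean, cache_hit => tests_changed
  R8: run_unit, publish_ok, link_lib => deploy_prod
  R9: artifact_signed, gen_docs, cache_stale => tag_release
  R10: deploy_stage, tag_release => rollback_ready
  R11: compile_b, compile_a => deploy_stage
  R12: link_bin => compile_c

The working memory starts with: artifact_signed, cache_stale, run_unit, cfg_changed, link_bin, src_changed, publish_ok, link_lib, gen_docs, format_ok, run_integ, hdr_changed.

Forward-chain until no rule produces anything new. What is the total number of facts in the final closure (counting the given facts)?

23

Round 1 fires R1, R4, R8, R9, R12, giving cache_hit, lint_clean, deploy_prod, tag_release, compile_c.
Round 2 fires R2, R7, giving compile_a, tests_changed.
Round 3 fires R3, giving compile_b.
Round 4 fires R5, R11, giving cond_1, deploy_stage.
Round 5 fires R10, giving rollback_ready.
Closure: {artifact_signed, cache_hit, cache_stale, cfg_changed, compile_a, compile_b, compile_c, cond_1, deploy_prod, deploy_stage, format_ok, gen_docs, hdr_changed, link_bin, link_lib, lint_clean, publish_ok, rollback_ready, run_integ, run_unit, src_changed, tag_release, tests_changed} — 23 facts.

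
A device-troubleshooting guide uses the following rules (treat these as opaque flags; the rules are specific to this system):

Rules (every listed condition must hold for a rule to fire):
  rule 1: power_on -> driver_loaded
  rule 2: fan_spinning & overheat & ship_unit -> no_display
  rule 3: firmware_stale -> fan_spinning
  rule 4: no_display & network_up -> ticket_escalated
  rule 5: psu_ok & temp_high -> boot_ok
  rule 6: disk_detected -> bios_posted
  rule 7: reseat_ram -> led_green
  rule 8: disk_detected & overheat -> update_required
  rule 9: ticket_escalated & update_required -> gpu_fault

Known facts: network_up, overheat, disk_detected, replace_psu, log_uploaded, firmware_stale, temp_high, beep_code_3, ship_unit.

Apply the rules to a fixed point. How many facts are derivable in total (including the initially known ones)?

15

Round 1: rule 3 [firmware_stale -> fan_spinning]; rule 6 [disk_detected -> bios_posted]; rule 8 [disk_detected & overheat -> update_required]. New: fan_spinning, bios_posted, update_required.
Round 2: rule 2 [fan_spinning & overheat & ship_unit -> no_display]. New: no_display.
Round 3: rule 4 [no_display & network_up -> ticket_escalated]. New: ticket_escalated.
Round 4: rule 9 [ticket_escalated & update_required -> gpu_fault]. New: gpu_fault.
Closure: {beep_code_3, bios_posted, disk_detected, fan_spinning, firmware_stale, gpu_fault, log_uploaded, network_up, no_display, overheat, replace_psu, ship_unit, temp_high, ticket_escalated, update_required} — 15 facts.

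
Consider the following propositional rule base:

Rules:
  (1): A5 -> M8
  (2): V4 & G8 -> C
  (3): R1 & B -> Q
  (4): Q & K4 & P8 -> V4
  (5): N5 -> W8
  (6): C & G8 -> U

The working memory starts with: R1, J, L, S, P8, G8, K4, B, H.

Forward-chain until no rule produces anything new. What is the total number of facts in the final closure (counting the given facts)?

13

Round 1: (3) [R1 & B -> Q]. Adds Q.
Round 2: (4) [Q & K4 & P8 -> V4]. Adds V4.
Round 3: (2) [V4 & G8 -> C]. Adds C.
Round 4: (6) [C & G8 -> U]. Adds U.
Closure: {B, C, G8, H, J, K4, L, P8, Q, R1, S, U, V4} — 13 facts.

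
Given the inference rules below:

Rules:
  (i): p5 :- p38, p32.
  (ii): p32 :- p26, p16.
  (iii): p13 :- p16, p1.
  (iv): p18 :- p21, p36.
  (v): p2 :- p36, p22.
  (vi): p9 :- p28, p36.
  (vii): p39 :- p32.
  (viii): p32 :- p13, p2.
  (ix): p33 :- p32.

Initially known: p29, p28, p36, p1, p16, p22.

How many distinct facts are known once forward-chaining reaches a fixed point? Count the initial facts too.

12

Round 1 — (iii), (v), (vi), derive p13, p2, p9.
Round 2 — (viii), derive p32.
Round 3 — (vii), (ix), derive p39, p33.
Closure: {p1, p13, p16, p2, p22, p28, p29, p32, p33, p36, p39, p9} — 12 facts.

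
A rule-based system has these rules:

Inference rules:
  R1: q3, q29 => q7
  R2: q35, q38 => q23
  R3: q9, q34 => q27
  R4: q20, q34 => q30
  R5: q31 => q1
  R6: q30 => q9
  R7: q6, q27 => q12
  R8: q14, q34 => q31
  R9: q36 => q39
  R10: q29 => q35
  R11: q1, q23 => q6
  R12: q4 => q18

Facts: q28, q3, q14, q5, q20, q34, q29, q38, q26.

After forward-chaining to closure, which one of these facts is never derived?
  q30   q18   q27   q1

q18

[1] R1 [q3, q29 => q7]; R4 [q20, q34 => q30]; R8 [q14, q34 => q31]; R10 [q29 => q35]. ⇒ new: q7, q30, q31, q35.
[2] R2 [q35, q38 => q23]; R5 [q31 => q1]; R6 [q30 => q9]. ⇒ new: q23, q1, q9.
[3] R3 [q9, q34 => q27]; R11 [q1, q23 => q6]. ⇒ new: q27, q6.
[4] R7 [q6, q27 => q12]. ⇒ new: q12.
Derived: q27 (round 3), q1 (round 2), q30 (round 1). q18 never appears in any round.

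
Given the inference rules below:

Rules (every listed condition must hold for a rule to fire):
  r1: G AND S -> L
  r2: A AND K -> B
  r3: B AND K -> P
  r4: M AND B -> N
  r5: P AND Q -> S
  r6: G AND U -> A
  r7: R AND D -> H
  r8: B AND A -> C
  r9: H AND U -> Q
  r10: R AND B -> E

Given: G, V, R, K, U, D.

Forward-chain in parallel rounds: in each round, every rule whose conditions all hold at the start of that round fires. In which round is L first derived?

[1] r6 [G AND U -> A]; r7 [R AND D -> H]. ⇒ new: A, H.
[2] r2 [A AND K -> B]; r9 [H AND U -> Q]. ⇒ new: B, Q.
[3] r3 [B AND K -> P]; r8 [B AND A -> C]; r10 [R AND B -> E]. ⇒ new: P, C, E.
[4] r5 [P AND Q -> S]. ⇒ new: S.
[5] r1 [G AND S -> L]. ⇒ new: L.
L first appears in round 5.

5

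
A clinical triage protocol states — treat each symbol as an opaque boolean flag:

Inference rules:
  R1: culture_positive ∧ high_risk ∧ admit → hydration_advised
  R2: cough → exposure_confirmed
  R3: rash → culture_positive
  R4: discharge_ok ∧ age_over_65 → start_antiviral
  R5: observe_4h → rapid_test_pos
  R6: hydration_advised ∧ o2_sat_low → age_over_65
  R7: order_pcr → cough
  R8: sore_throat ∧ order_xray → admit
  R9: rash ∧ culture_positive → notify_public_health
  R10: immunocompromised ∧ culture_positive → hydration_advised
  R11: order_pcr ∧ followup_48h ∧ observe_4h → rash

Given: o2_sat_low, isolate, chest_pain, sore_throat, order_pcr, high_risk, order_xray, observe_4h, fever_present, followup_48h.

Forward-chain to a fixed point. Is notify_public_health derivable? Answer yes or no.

yes

[1] R5 [observe_4h → rapid_test_pos]; R7 [order_pcr → cough]; R8 [sore_throat ∧ order_xray → admit]; R11 [order_pcr ∧ followup_48h ∧ observe_4h → rash]. ⇒ new: rapid_test_pos, cough, admit, rash.
[2] R2 [cough → exposure_confirmed]; R3 [rash → culture_positive]. ⇒ new: exposure_confirmed, culture_positive.
[3] R1 [culture_positive ∧ high_risk ∧ admit → hydration_advised]; R9 [rash ∧ culture_positive → notify_public_health]. ⇒ new: hydration_advised, notify_public_health.
[4] R6 [hydration_advised ∧ o2_sat_low → age_over_65]. ⇒ new: age_over_65.
notify_public_health appears in round 3, so it is derivable.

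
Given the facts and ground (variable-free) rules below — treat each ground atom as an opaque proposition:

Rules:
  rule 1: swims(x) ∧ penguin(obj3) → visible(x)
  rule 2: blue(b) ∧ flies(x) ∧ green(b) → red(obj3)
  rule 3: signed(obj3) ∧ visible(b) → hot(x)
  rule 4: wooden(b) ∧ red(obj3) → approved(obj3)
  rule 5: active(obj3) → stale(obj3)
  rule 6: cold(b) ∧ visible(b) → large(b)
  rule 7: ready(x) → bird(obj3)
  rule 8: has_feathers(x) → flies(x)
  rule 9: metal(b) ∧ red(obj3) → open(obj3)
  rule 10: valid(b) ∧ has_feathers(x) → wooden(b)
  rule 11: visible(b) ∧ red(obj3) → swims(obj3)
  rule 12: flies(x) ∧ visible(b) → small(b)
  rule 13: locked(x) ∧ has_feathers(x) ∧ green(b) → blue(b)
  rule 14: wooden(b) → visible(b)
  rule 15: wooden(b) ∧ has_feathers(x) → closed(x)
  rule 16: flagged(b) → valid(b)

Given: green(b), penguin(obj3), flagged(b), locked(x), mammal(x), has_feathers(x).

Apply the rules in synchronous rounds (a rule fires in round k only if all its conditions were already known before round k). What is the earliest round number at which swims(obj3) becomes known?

Round 1 — rule 8, rule 13, rule 16, derive flies(x), blue(b), valid(b).
Round 2 — rule 2, rule 10, derive red(obj3), wooden(b).
Round 3 — rule 4, rule 14, rule 15, derive approved(obj3), visible(b), closed(x).
Round 4 — rule 11, rule 12, derive swims(obj3), small(b).
swims(obj3) first appears in round 4.

4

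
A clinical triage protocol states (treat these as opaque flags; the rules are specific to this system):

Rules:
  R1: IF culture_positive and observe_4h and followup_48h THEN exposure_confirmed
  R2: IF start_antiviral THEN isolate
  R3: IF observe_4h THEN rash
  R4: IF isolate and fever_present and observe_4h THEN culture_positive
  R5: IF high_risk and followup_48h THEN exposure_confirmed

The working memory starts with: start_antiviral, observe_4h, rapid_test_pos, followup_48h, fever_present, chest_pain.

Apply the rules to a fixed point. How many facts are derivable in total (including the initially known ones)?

Round 1: R2 [IF start_antiviral THEN isolate]; R3 [IF observe_4h THEN rash]. New: isolate, rash.
Round 2: R4 [IF isolate and fever_present and observe_4h THEN culture_positive]. New: culture_positive.
Round 3: R1 [IF culture_positive and observe_4h and followup_48h THEN exposure_confirmed]. New: exposure_confirmed.
Closure: {chest_pain, culture_positive, exposure_confirmed, fever_present, followup_48h, isolate, observe_4h, rapid_test_pos, rash, start_antiviral} — 10 facts.

10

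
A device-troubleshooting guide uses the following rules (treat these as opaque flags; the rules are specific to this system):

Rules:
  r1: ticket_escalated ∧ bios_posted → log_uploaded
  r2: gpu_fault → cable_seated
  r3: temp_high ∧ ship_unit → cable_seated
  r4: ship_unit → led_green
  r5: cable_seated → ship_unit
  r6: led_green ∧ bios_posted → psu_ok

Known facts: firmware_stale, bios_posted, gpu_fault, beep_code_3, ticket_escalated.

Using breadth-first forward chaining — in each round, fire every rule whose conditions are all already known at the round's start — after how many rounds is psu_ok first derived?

[1] r1 [ticket_escalated ∧ bios_posted → log_uploaded]; r2 [gpu_fault → cable_seated]. ⇒ new: log_uploaded, cable_seated.
[2] r5 [cable_seated → ship_unit]. ⇒ new: ship_unit.
[3] r4 [ship_unit → led_green]. ⇒ new: led_green.
[4] r6 [led_green ∧ bios_posted → psu_ok]. ⇒ new: psu_ok.
psu_ok first appears in round 4.

4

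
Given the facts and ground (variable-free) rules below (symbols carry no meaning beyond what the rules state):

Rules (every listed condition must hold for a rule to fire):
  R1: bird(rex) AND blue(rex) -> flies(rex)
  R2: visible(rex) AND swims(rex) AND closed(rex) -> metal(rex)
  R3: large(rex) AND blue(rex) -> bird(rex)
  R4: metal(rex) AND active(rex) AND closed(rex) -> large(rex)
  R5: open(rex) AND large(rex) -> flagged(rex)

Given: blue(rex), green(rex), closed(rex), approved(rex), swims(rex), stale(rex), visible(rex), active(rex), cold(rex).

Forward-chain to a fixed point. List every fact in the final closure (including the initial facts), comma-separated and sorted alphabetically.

active(rex), approved(rex), bird(rex), blue(rex), closed(rex), cold(rex), flies(rex), green(rex), large(rex), metal(rex), stale(rex), swims(rex), visible(rex)

Round 1 fires R2, giving metal(rex).
Round 2 fires R4, giving large(rex).
Round 3 fires R3, giving bird(rex).
Round 4 fires R1, giving flies(rex).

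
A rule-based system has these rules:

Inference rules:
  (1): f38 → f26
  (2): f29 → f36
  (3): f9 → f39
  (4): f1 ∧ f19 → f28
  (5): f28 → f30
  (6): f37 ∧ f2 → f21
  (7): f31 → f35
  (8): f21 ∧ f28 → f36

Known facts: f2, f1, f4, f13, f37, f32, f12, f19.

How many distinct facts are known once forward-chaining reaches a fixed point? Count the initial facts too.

12

Round 1 fires (4), (6), giving f28, f21.
Round 2 fires (5), (8), giving f30, f36.
Closure: {f1, f12, f13, f19, f2, f21, f28, f30, f32, f36, f37, f4} — 12 facts.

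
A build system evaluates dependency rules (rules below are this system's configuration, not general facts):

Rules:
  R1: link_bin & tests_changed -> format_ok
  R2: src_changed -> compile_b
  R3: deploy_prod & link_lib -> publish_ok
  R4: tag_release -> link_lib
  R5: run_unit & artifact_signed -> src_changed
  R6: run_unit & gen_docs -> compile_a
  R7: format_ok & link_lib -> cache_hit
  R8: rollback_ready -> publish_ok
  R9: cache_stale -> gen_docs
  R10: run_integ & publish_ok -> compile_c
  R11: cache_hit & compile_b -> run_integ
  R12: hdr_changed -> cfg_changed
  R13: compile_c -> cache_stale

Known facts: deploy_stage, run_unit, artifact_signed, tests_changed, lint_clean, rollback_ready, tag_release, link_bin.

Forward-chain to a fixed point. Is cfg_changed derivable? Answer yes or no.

Round 1 fires R1, R4, R5, R8, giving format_ok, link_lib, src_changed, publish_ok.
Round 2 fires R2, R7, giving compile_b, cache_hit.
Round 3 fires R11, giving run_integ.
Round 4 fires R10, giving compile_c.
Round 5 fires R13, giving cache_stale.
Round 6 fires R9, giving gen_docs.
Round 7 fires R6, giving compile_a.
Fixed point reached. cfg_changed is concluded only by R12; R12 needs hdr_changed (never derived).

no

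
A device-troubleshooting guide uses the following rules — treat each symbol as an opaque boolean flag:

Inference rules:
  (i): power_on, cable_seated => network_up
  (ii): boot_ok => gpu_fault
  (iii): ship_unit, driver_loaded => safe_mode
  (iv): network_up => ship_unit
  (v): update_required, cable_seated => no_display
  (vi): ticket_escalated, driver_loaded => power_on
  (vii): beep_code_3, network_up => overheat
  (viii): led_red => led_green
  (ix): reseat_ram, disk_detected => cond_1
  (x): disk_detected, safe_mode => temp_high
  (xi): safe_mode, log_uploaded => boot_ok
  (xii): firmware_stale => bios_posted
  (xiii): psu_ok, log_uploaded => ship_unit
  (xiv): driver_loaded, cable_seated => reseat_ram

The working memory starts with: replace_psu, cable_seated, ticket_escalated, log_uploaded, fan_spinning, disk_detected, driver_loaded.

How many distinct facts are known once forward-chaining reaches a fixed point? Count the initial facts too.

16

Round 1: (vi) [ticket_escalated, driver_loaded => power_on]; (xiv) [driver_loaded, cable_seated => reseat_ram]. Adds power_on, reseat_ram.
Round 2: (i) [power_on, cable_seated => network_up]; (ix) [reseat_ram, disk_detected => cond_1]. Adds network_up, cond_1.
Round 3: (iv) [network_up => ship_unit]. Adds ship_unit.
Round 4: (iii) [ship_unit, driver_loaded => safe_mode]. Adds safe_mode.
Round 5: (x) [disk_detected, safe_mode => temp_high]; (xi) [safe_mode, log_uploaded => boot_ok]. Adds temp_high, boot_ok.
Round 6: (ii) [boot_ok => gpu_fault]. Adds gpu_fault.
Closure: {boot_ok, cable_seated, cond_1, disk_detected, driver_loaded, fan_spinning, gpu_fault, log_uploaded, network_up, power_on, replace_psu, reseat_ram, safe_mode, ship_unit, temp_high, ticket_escalated} — 16 facts.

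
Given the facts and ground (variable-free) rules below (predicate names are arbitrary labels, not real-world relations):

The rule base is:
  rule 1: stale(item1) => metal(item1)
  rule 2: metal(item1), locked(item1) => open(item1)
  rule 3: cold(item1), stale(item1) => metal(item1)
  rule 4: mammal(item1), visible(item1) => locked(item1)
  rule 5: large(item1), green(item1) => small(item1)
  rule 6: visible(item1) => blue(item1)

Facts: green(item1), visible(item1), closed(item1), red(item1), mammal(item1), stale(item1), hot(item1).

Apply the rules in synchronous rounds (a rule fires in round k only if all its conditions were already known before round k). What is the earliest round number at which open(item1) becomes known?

2

Round 1 fires rule 1, rule 4, rule 6, giving metal(item1), locked(item1), blue(item1).
Round 2 fires rule 2, giving open(item1).
open(item1) first appears in round 2.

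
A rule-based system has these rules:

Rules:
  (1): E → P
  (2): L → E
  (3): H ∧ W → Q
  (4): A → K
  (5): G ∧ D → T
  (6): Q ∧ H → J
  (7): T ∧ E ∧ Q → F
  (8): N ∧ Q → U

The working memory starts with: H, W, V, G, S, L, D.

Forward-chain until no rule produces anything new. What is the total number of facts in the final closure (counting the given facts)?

Round 1: (2) [L → E]; (3) [H ∧ W → Q]; (5) [G ∧ D → T]. Adds E, Q, T.
Round 2: (1) [E → P]; (6) [Q ∧ H → J]; (7) [T ∧ E ∧ Q → F]. Adds P, J, F.
Closure: {D, E, F, G, H, J, L, P, Q, S, T, V, W} — 13 facts.

13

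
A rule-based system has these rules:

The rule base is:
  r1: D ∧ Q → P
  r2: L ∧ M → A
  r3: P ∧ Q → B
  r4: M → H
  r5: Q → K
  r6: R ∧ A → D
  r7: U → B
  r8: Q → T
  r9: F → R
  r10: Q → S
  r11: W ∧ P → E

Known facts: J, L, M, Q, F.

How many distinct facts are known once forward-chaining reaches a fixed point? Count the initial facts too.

Round 1: r2 [L ∧ M → A]; r4 [M → H]; r5 [Q → K]; r8 [Q → T]; r9 [F → R]; r10 [Q → S]. New: A, H, K, T, R, S.
Round 2: r6 [R ∧ A → D]. New: D.
Round 3: r1 [D ∧ Q → P]. New: P.
Round 4: r3 [P ∧ Q → B]. New: B.
Closure: {A, B, D, F, H, J, K, L, M, P, Q, R, S, T} — 14 facts.

14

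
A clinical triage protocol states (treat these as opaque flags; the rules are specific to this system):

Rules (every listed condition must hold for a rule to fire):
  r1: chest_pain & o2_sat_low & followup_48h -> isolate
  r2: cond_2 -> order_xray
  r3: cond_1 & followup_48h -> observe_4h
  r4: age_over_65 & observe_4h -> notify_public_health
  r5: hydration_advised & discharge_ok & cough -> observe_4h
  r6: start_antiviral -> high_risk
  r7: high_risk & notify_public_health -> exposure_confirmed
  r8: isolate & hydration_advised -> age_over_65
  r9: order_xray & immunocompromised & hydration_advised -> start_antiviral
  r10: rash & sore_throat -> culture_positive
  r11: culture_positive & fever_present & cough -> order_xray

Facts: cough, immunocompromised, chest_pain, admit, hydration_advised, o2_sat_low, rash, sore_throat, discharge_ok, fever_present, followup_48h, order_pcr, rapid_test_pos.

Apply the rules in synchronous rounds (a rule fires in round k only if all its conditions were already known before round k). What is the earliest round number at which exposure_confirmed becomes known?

[1] r1 [chest_pain & o2_sat_low & followup_48h -> isolate]; r5 [hydration_advised & discharge_ok & cough -> observe_4h]; r10 [rash & sore_throat -> culture_positive]. ⇒ new: isolate, observe_4h, culture_positive.
[2] r8 [isolate & hydration_advised -> age_over_65]; r11 [culture_positive & fever_present & cough -> order_xray]. ⇒ new: age_over_65, order_xray.
[3] r4 [age_over_65 & observe_4h -> notify_public_health]; r9 [order_xray & immunocompromised & hydration_advised -> start_antiviral]. ⇒ new: notify_public_health, start_antiviral.
[4] r6 [start_antiviral -> high_risk]. ⇒ new: high_risk.
[5] r7 [high_risk & notify_public_health -> exposure_confirmed]. ⇒ new: exposure_confirmed.
exposure_confirmed first appears in round 5.

5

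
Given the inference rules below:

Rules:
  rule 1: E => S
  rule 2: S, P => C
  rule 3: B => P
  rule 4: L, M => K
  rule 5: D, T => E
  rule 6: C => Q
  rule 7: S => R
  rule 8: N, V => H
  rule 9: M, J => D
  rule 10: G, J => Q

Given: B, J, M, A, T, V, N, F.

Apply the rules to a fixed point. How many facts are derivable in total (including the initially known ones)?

Round 1 — rule 3, rule 8, rule 9, derive P, H, D.
Round 2 — rule 5, derive E.
Round 3 — rule 1, derive S.
Round 4 — rule 2, rule 7, derive C, R.
Round 5 — rule 6, derive Q.
Closure: {A, B, C, D, E, F, H, J, M, N, P, Q, R, S, T, V} — 16 facts.

16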